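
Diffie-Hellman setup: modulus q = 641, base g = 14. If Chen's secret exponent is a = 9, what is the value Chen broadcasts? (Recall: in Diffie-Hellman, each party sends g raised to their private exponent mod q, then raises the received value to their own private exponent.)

Public value = 14^9 mod 641.
14^1 ≡ 14 (mod 641)
14^2 = (14^1)^2 ≡ 14^2 = 196 ≡ 196 (mod 641)
14^4 = (14^2)^2 ≡ 196^2 = 38416 ≡ 597 (mod 641)
14^8 = (14^4)^2 ≡ 597^2 = 356409 ≡ 13 (mod 641)
14^9 = 14^8 · 14^1 ≡ 13 · 14 ≡ 182 (mod 641).

182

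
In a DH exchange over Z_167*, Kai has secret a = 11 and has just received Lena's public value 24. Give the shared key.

108

Shared key K = 24^11 mod 167.
24^1 ≡ 24 (mod 167)
24^2 = (24^1)^2 ≡ 24^2 = 576 ≡ 75 (mod 167)
24^4 = (24^2)^2 ≡ 75^2 = 5625 ≡ 114 (mod 167)
24^8 = (24^4)^2 ≡ 114^2 = 12996 ≡ 137 (mod 167)
24^11 = 24^8 · 24^2 · 24^1 ≡ 137 · 75 · 24 ≡ 108 (mod 167).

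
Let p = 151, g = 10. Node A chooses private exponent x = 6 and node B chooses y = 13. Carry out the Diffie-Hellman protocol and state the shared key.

94

Node B sends B = g^y mod p = 10^13 mod 151.
10^1 ≡ 10 (mod 151)
10^2 = (10^1)^2 ≡ 10^2 = 100 ≡ 100 (mod 151)
10^4 = (10^2)^2 ≡ 100^2 = 10000 ≡ 34 (mod 151)
10^8 = (10^4)^2 ≡ 34^2 = 1156 ≡ 99 (mod 151)
10^13 = 10^8 · 10^4 · 10^1 ≡ 99 · 34 · 10 ≡ 138 (mod 151).
So B = 138. Node A then computes K = B^x mod p = 138^6 mod 151.
138^1 ≡ 138 (mod 151)
138^2 = (138^1)^2 ≡ 138^2 = 19044 ≡ 18 (mod 151)
138^4 = (138^2)^2 ≡ 18^2 = 324 ≡ 22 (mod 151)
138^6 = 138^4 · 138^2 ≡ 22 · 18 ≡ 94 (mod 151).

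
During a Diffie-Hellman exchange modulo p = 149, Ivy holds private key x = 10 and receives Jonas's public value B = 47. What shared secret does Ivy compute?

Shared key K = 47^10 mod 149.
47^1 ≡ 47 (mod 149)
47^2 = (47^1)^2 ≡ 47^2 = 2209 ≡ 123 (mod 149)
47^4 = (47^2)^2 ≡ 123^2 = 15129 ≡ 80 (mod 149)
47^8 = (47^4)^2 ≡ 80^2 = 6400 ≡ 142 (mod 149)
47^10 = 47^8 · 47^2 ≡ 142 · 123 ≡ 33 (mod 149).

33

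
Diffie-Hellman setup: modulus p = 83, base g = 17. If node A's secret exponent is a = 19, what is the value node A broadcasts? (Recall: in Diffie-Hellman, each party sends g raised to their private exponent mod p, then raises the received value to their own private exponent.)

21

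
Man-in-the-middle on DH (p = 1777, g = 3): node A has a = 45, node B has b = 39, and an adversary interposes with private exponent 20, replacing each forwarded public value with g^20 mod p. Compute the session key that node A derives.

118

Node A receives an adversary's public value M = 3^20 mod 1777 instead of the honest one.
3^1 ≡ 3 (mod 1777)
3^2 = (3^1)^2 ≡ 3^2 = 9 ≡ 9 (mod 1777)
3^4 = (3^2)^2 ≡ 9^2 = 81 ≡ 81 (mod 1777)
3^8 = (3^4)^2 ≡ 81^2 = 6561 ≡ 1230 (mod 1777)
3^16 = (3^8)^2 ≡ 1230^2 = 1512900 ≡ 673 (mod 1777)
3^20 = 3^16 · 3^4 ≡ 673 · 81 ≡ 1203 (mod 1777).
So M = 1203. Node A computes K = M^45 mod 1777.
1203^1 ≡ 1203 (mod 1777)
1203^2 = (1203^1)^2 ≡ 1203^2 = 1447209 ≡ 731 (mod 1777)
1203^4 = (1203^2)^2 ≡ 731^2 = 534361 ≡ 1261 (mod 1777)
1203^8 = (1203^4)^2 ≡ 1261^2 = 1590121 ≡ 1483 (mod 1777)
1203^16 = (1203^8)^2 ≡ 1483^2 = 2199289 ≡ 1140 (mod 1777)
1203^32 = (1203^16)^2 ≡ 1140^2 = 1299600 ≡ 613 (mod 1777)
1203^45 = 1203^32 · 1203^8 · 1203^4 · 1203^1 ≡ 613 · 1483 · 1261 · 1203 ≡ 118 (mod 1777).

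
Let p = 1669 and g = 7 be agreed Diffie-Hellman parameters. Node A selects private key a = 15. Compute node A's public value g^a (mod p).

1042

Public value = 7^15 (mod 1669).
7^1 ≡ 7 (mod 1669)
7^2 = (7^1)^2 ≡ 7^2 = 49 ≡ 49 (mod 1669)
7^4 = (7^2)^2 ≡ 49^2 = 2401 ≡ 732 (mod 1669)
7^8 = (7^4)^2 ≡ 732^2 = 535824 ≡ 75 (mod 1669)
7^15 = 7^8 · 7^4 · 7^2 · 7^1 ≡ 75 · 732 · 49 · 7 ≡ 1042 (mod 1669).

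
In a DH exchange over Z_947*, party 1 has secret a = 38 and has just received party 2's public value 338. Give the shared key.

140

Shared key K = 338^38 mod 947.
338^1 ≡ 338 (mod 947)
338^2 = (338^1)^2 ≡ 338^2 = 114244 ≡ 604 (mod 947)
338^4 = (338^2)^2 ≡ 604^2 = 364816 ≡ 221 (mod 947)
338^8 = (338^4)^2 ≡ 221^2 = 48841 ≡ 544 (mod 947)
338^16 = (338^8)^2 ≡ 544^2 = 295936 ≡ 472 (mod 947)
338^32 = (338^16)^2 ≡ 472^2 = 222784 ≡ 239 (mod 947)
338^38 = 338^32 · 338^4 · 338^2 ≡ 239 · 221 · 604 ≡ 140 (mod 947).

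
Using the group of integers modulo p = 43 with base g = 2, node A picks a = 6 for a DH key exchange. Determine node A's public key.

Public value = 2^6 (mod 43).
2^1 ≡ 2 (mod 43)
2^2 = (2^1)^2 ≡ 2^2 = 4 ≡ 4 (mod 43)
2^4 = (2^2)^2 ≡ 4^2 = 16 ≡ 16 (mod 43)
2^6 = 2^4 · 2^2 ≡ 16 · 4 ≡ 21 (mod 43).

21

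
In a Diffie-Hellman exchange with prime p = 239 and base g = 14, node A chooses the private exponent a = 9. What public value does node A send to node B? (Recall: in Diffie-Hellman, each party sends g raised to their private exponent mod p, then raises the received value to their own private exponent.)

118

Public value = 14^9 (mod 239).
14^1 ≡ 14 (mod 239)
14^2 = (14^1)^2 ≡ 14^2 = 196 ≡ 196 (mod 239)
14^4 = (14^2)^2 ≡ 196^2 = 38416 ≡ 176 (mod 239)
14^8 = (14^4)^2 ≡ 176^2 = 30976 ≡ 145 (mod 239)
14^9 = 14^8 · 14^1 ≡ 145 · 14 ≡ 118 (mod 239).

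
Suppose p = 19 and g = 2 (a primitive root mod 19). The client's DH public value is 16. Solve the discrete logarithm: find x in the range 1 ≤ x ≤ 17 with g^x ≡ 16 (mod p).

Try successive powers of 2 modulo 19:
2^1 ≡ 2
2^2 ≡ 4
2^3 ≡ 8
2^4 ≡ 16
Found: x = 4.

4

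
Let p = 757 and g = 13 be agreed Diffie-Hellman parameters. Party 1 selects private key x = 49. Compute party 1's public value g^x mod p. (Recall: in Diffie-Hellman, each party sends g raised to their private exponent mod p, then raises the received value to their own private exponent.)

Public value = 13^49 mod 757.
13^1 ≡ 13 (mod 757)
13^2 = (13^1)^2 ≡ 13^2 = 169 ≡ 169 (mod 757)
13^4 = (13^2)^2 ≡ 169^2 = 28561 ≡ 552 (mod 757)
13^8 = (13^4)^2 ≡ 552^2 = 304704 ≡ 390 (mod 757)
13^16 = (13^8)^2 ≡ 390^2 = 152100 ≡ 700 (mod 757)
13^32 = (13^16)^2 ≡ 700^2 = 490000 ≡ 221 (mod 757)
13^49 = 13^32 · 13^16 · 13^1 ≡ 221 · 700 · 13 ≡ 508 (mod 757).

508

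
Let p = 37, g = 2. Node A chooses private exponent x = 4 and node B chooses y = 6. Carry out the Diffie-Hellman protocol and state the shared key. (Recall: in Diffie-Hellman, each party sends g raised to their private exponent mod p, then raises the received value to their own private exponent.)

Node B sends B = g^y mod p = 2^6 mod 37.
2^1 ≡ 2 (mod 37)
2^2 = (2^1)^2 ≡ 2^2 = 4 ≡ 4 (mod 37)
2^4 = (2^2)^2 ≡ 4^2 = 16 ≡ 16 (mod 37)
2^6 = 2^4 · 2^2 ≡ 16 · 4 ≡ 27 (mod 37).
So B = 27. Node A then computes K = B^x mod p = 27^4 mod 37.
27^1 ≡ 27 (mod 37)
27^2 = (27^1)^2 ≡ 27^2 = 729 ≡ 26 (mod 37)
27^4 = (27^2)^2 ≡ 26^2 = 676 ≡ 10 (mod 37)

10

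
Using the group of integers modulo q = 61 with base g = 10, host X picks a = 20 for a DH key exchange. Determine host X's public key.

13

Public value = 10^20 mod 61.
10^1 ≡ 10 (mod 61)
10^2 = (10^1)^2 ≡ 10^2 = 100 ≡ 39 (mod 61)
10^4 = (10^2)^2 ≡ 39^2 = 1521 ≡ 57 (mod 61)
10^8 = (10^4)^2 ≡ 57^2 = 3249 ≡ 16 (mod 61)
10^16 = (10^8)^2 ≡ 16^2 = 256 ≡ 12 (mod 61)
10^20 = 10^16 · 10^4 ≡ 12 · 57 ≡ 13 (mod 61).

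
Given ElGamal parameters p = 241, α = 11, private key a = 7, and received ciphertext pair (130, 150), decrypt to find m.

Shared mask s = c₁^a mod p = 130^7 mod 241.
130^1 ≡ 130 (mod 241)
130^2 = (130^1)^2 ≡ 130^2 = 16900 ≡ 30 (mod 241)
130^4 = (130^2)^2 ≡ 30^2 = 900 ≡ 177 (mod 241)
130^7 = 130^4 · 130^2 · 130^1 ≡ 177 · 30 · 130 ≡ 76 (mod 241).
So s = 76; s⁻¹ ≡ 111 (mod 241).
m = c₂ · s⁻¹ mod 241 = 150 · 111 mod 241 = 21.

21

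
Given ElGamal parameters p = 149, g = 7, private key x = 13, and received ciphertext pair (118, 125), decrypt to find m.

4

Shared mask s = c₁^x mod p = 118^13 mod 149.
118^1 ≡ 118 (mod 149)
118^2 = (118^1)^2 ≡ 118^2 = 13924 ≡ 67 (mod 149)
118^4 = (118^2)^2 ≡ 67^2 = 4489 ≡ 19 (mod 149)
118^8 = (118^4)^2 ≡ 19^2 = 361 ≡ 63 (mod 149)
118^13 = 118^8 · 118^4 · 118^1 ≡ 63 · 19 · 118 ≡ 143 (mod 149).
So s = 143; s⁻¹ ≡ 124 (mod 149).
m = c₂ · s⁻¹ mod 149 = 125 · 124 mod 149 = 4.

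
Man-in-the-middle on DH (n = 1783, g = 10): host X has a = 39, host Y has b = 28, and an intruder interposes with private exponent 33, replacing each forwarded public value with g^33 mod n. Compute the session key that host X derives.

Host X receives an intruder's public value M = 10^33 mod 1783 instead of the honest one.
10^1 ≡ 10 (mod 1783)
10^2 = (10^1)^2 ≡ 10^2 = 100 ≡ 100 (mod 1783)
10^4 = (10^2)^2 ≡ 100^2 = 10000 ≡ 1085 (mod 1783)
10^8 = (10^4)^2 ≡ 1085^2 = 1177225 ≡ 445 (mod 1783)
10^16 = (10^8)^2 ≡ 445^2 = 198025 ≡ 112 (mod 1783)
10^32 = (10^16)^2 ≡ 112^2 = 12544 ≡ 63 (mod 1783)
10^33 = 10^32 · 10^1 ≡ 63 · 10 ≡ 630 (mod 1783).
So M = 630. Host X computes K = M^39 mod 1783.
630^1 ≡ 630 (mod 1783)
630^2 = (630^1)^2 ≡ 630^2 = 396900 ≡ 1074 (mod 1783)
630^4 = (630^2)^2 ≡ 1074^2 = 1153476 ≡ 1658 (mod 1783)
630^8 = (630^4)^2 ≡ 1658^2 = 2748964 ≡ 1361 (mod 1783)
630^16 = (630^8)^2 ≡ 1361^2 = 1852321 ≡ 1567 (mod 1783)
630^32 = (630^16)^2 ≡ 1567^2 = 2455489 ≡ 298 (mod 1783)
630^39 = 630^32 · 630^4 · 630^2 · 630^1 ≡ 298 · 1658 · 1074 · 630 ≡ 740 (mod 1783).

740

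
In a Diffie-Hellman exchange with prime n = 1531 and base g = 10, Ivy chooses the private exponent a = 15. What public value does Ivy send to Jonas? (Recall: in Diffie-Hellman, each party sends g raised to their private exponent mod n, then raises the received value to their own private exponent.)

Public value = 10^{15} \pmod{1531}.
10^1 ≡ 10 (mod 1531)
10^2 = (10^1)^2 ≡ 10^2 = 100 ≡ 100 (mod 1531)
10^4 = (10^2)^2 ≡ 100^2 = 10000 ≡ 814 (mod 1531)
10^8 = (10^4)^2 ≡ 814^2 = 662596 ≡ 1204 (mod 1531)
10^15 = 10^8 · 10^4 · 10^2 · 10^1 ≡ 1204 · 814 · 100 · 10 ≡ 129 (mod 1531).

129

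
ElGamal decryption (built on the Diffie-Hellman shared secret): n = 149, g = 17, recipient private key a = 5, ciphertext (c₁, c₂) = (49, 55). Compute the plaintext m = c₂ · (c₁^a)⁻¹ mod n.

34

Shared mask s = c₁^a mod n = 49^5 mod 149.
49^1 ≡ 49 (mod 149)
49^2 = (49^1)^2 ≡ 49^2 = 2401 ≡ 17 (mod 149)
49^4 = (49^2)^2 ≡ 17^2 = 289 ≡ 140 (mod 149)
49^5 = 49^4 · 49^1 ≡ 140 · 49 ≡ 6 (mod 149).
So s = 6; s⁻¹ ≡ 25 (mod 149).
m = c₂ · s⁻¹ mod 149 = 55 · 25 mod 149 = 34.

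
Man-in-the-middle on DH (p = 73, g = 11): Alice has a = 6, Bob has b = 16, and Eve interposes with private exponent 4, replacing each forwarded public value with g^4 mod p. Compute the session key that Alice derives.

Alice receives Eve's public value M = 11^4 mod 73 instead of the honest one.
11^1 ≡ 11 (mod 73)
11^2 = (11^1)^2 ≡ 11^2 = 121 ≡ 48 (mod 73)
11^4 = (11^2)^2 ≡ 48^2 = 2304 ≡ 41 (mod 73)
So M = 41. Alice computes K = M^6 mod 73.
41^1 ≡ 41 (mod 73)
41^2 = (41^1)^2 ≡ 41^2 = 1681 ≡ 2 (mod 73)
41^4 = (41^2)^2 ≡ 2^2 = 4 ≡ 4 (mod 73)
41^6 = 41^4 · 41^2 ≡ 4 · 2 ≡ 8 (mod 73).

8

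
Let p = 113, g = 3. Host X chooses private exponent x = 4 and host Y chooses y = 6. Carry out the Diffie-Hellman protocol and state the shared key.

Host X sends A = g^x mod p = 3^4 mod 113.
3^1 ≡ 3 (mod 113)
3^2 = (3^1)^2 ≡ 3^2 = 9 ≡ 9 (mod 113)
3^4 = (3^2)^2 ≡ 9^2 = 81 ≡ 81 (mod 113)
So A = 81. Host Y then computes K = A^y mod p = 81^6 mod 113.
81^1 ≡ 81 (mod 113)
81^2 = (81^1)^2 ≡ 81^2 = 6561 ≡ 7 (mod 113)
81^4 = (81^2)^2 ≡ 7^2 = 49 ≡ 49 (mod 113)
81^6 = 81^4 · 81^2 ≡ 49 · 7 ≡ 4 (mod 113).

4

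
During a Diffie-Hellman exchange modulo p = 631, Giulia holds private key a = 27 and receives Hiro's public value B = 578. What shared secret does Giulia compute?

125

Shared key K = 578^27 mod 631.
578^1 ≡ 578 (mod 631)
578^2 = (578^1)^2 ≡ 578^2 = 334084 ≡ 285 (mod 631)
578^4 = (578^2)^2 ≡ 285^2 = 81225 ≡ 457 (mod 631)
578^8 = (578^4)^2 ≡ 457^2 = 208849 ≡ 619 (mod 631)
578^16 = (578^8)^2 ≡ 619^2 = 383161 ≡ 144 (mod 631)
578^27 = 578^16 · 578^8 · 578^2 · 578^1 ≡ 144 · 619 · 285 · 578 ≡ 125 (mod 631).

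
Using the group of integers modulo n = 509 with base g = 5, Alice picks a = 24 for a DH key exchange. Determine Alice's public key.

Public value = 5^24 (mod 509).
5^1 ≡ 5 (mod 509)
5^2 = (5^1)^2 ≡ 5^2 = 25 ≡ 25 (mod 509)
5^4 = (5^2)^2 ≡ 25^2 = 625 ≡ 116 (mod 509)
5^8 = (5^4)^2 ≡ 116^2 = 13456 ≡ 222 (mod 509)
5^16 = (5^8)^2 ≡ 222^2 = 49284 ≡ 420 (mod 509)
5^24 = 5^16 · 5^8 ≡ 420 · 222 ≡ 93 (mod 509).

93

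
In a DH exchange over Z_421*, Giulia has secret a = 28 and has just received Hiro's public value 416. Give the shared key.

Shared key K = 416^28 mod 421.
416^1 ≡ 416 (mod 421)
416^2 = (416^1)^2 ≡ 416^2 = 173056 ≡ 25 (mod 421)
416^4 = (416^2)^2 ≡ 25^2 = 625 ≡ 204 (mod 421)
416^8 = (416^4)^2 ≡ 204^2 = 41616 ≡ 358 (mod 421)
416^16 = (416^8)^2 ≡ 358^2 = 128164 ≡ 180 (mod 421)
416^28 = 416^16 · 416^8 · 416^4 ≡ 180 · 358 · 204 ≡ 35 (mod 421).

35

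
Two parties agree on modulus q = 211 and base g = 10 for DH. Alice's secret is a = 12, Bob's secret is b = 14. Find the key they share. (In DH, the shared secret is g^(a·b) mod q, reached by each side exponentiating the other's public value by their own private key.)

55

Bob sends B = g^b mod q = 10^14 mod 211.
10^1 ≡ 10 (mod 211)
10^2 = (10^1)^2 ≡ 10^2 = 100 ≡ 100 (mod 211)
10^4 = (10^2)^2 ≡ 100^2 = 10000 ≡ 83 (mod 211)
10^8 = (10^4)^2 ≡ 83^2 = 6889 ≡ 137 (mod 211)
10^14 = 10^8 · 10^4 · 10^2 ≡ 137 · 83 · 100 ≡ 21 (mod 211).
So B = 21. Alice then computes K = B^a mod q = 21^12 mod 211.
21^1 ≡ 21 (mod 211)
21^2 = (21^1)^2 ≡ 21^2 = 441 ≡ 19 (mod 211)
21^4 = (21^2)^2 ≡ 19^2 = 361 ≡ 150 (mod 211)
21^8 = (21^4)^2 ≡ 150^2 = 22500 ≡ 134 (mod 211)
21^12 = 21^8 · 21^4 ≡ 134 · 150 ≡ 55 (mod 211).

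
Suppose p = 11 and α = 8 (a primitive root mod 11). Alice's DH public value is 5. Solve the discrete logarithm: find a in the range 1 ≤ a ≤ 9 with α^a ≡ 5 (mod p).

8

Try successive powers of 8 modulo 11:
8^1 ≡ 8
8^2 ≡ 9
8^3 ≡ 6
8^4 ≡ 4
8^5 ≡ 10
8^6 ≡ 3
8^7 ≡ 2
8^8 ≡ 5
Found: a = 8.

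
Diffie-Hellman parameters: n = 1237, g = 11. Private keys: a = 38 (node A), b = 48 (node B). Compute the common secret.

100

Node A sends A = g^a mod n = 11^38 mod 1237.
11^1 ≡ 11 (mod 1237)
11^2 = (11^1)^2 ≡ 11^2 = 121 ≡ 121 (mod 1237)
11^4 = (11^2)^2 ≡ 121^2 = 14641 ≡ 1034 (mod 1237)
11^8 = (11^4)^2 ≡ 1034^2 = 1069156 ≡ 388 (mod 1237)
11^16 = (11^8)^2 ≡ 388^2 = 150544 ≡ 867 (mod 1237)
11^32 = (11^16)^2 ≡ 867^2 = 751689 ≡ 830 (mod 1237)
11^38 = 11^32 · 11^4 · 11^2 ≡ 830 · 1034 · 121 ≡ 944 (mod 1237).
So A = 944. Node B then computes K = A^b mod n = 944^48 mod 1237.
944^1 ≡ 944 (mod 1237)
944^2 = (944^1)^2 ≡ 944^2 = 891136 ≡ 496 (mod 1237)
944^4 = (944^2)^2 ≡ 496^2 = 246016 ≡ 1090 (mod 1237)
944^8 = (944^4)^2 ≡ 1090^2 = 1188100 ≡ 580 (mod 1237)
944^16 = (944^8)^2 ≡ 580^2 = 336400 ≡ 1173 (mod 1237)
944^32 = (944^16)^2 ≡ 1173^2 = 1375929 ≡ 385 (mod 1237)
944^48 = 944^32 · 944^16 ≡ 385 · 1173 ≡ 100 (mod 1237).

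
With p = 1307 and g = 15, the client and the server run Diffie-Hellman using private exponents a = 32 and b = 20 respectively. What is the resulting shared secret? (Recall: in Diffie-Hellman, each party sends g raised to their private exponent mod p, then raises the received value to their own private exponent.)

The server sends B = g^b mod p = 15^20 mod 1307.
15^1 ≡ 15 (mod 1307)
15^2 = (15^1)^2 ≡ 15^2 = 225 ≡ 225 (mod 1307)
15^4 = (15^2)^2 ≡ 225^2 = 50625 ≡ 959 (mod 1307)
15^8 = (15^4)^2 ≡ 959^2 = 919681 ≡ 860 (mod 1307)
15^16 = (15^8)^2 ≡ 860^2 = 739600 ≡ 1145 (mod 1307)
15^20 = 15^16 · 15^4 ≡ 1145 · 959 ≡ 175 (mod 1307).
So B = 175. The client then computes K = B^a mod p = 175^32 mod 1307.
175^1 ≡ 175 (mod 1307)
175^2 = (175^1)^2 ≡ 175^2 = 30625 ≡ 564 (mod 1307)
175^4 = (175^2)^2 ≡ 564^2 = 318096 ≡ 495 (mod 1307)
175^8 = (175^4)^2 ≡ 495^2 = 245025 ≡ 616 (mod 1307)
175^16 = (175^8)^2 ≡ 616^2 = 379456 ≡ 426 (mod 1307)
175^32 = (175^16)^2 ≡ 426^2 = 181476 ≡ 1110 (mod 1307)

1110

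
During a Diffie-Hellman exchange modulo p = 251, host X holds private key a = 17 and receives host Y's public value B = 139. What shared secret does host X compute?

229

Shared key K = 139^17 mod 251.
139^1 ≡ 139 (mod 251)
139^2 = (139^1)^2 ≡ 139^2 = 19321 ≡ 245 (mod 251)
139^4 = (139^2)^2 ≡ 245^2 = 60025 ≡ 36 (mod 251)
139^8 = (139^4)^2 ≡ 36^2 = 1296 ≡ 41 (mod 251)
139^16 = (139^8)^2 ≡ 41^2 = 1681 ≡ 175 (mod 251)
139^17 = 139^16 · 139^1 ≡ 175 · 139 ≡ 229 (mod 251).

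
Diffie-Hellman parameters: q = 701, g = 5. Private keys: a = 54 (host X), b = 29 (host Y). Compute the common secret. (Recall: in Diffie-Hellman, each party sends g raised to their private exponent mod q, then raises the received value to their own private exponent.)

Host X sends A = g^a mod q = 5^54 mod 701.
5^1 ≡ 5 (mod 701)
5^2 = (5^1)^2 ≡ 5^2 = 25 ≡ 25 (mod 701)
5^4 = (5^2)^2 ≡ 25^2 = 625 ≡ 625 (mod 701)
5^8 = (5^4)^2 ≡ 625^2 = 390625 ≡ 168 (mod 701)
5^16 = (5^8)^2 ≡ 168^2 = 28224 ≡ 184 (mod 701)
5^32 = (5^16)^2 ≡ 184^2 = 33856 ≡ 208 (mod 701)
5^54 = 5^32 · 5^16 · 5^4 · 5^2 ≡ 208 · 184 · 625 · 25 ≡ 33 (mod 701).
So A = 33. Host Y then computes K = A^b mod q = 33^29 mod 701.
33^1 ≡ 33 (mod 701)
33^2 = (33^1)^2 ≡ 33^2 = 1089 ≡ 388 (mod 701)
33^4 = (33^2)^2 ≡ 388^2 = 150544 ≡ 530 (mod 701)
33^8 = (33^4)^2 ≡ 530^2 = 280900 ≡ 500 (mod 701)
33^16 = (33^8)^2 ≡ 500^2 = 250000 ≡ 444 (mod 701)
33^29 = 33^16 · 33^8 · 33^4 · 33^1 ≡ 444 · 500 · 530 · 33 ≡ 585 (mod 701).

585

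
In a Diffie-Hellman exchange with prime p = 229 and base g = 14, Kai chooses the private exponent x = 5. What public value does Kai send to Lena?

132

Public value = 14^5 mod 229.
14^1 ≡ 14 (mod 229)
14^2 = (14^1)^2 ≡ 14^2 = 196 ≡ 196 (mod 229)
14^4 = (14^2)^2 ≡ 196^2 = 38416 ≡ 173 (mod 229)
14^5 = 14^4 · 14^1 ≡ 173 · 14 ≡ 132 (mod 229).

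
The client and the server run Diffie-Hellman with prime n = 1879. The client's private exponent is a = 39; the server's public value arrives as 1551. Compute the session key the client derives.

602

Shared key K = 1551^39 mod 1879.
1551^1 ≡ 1551 (mod 1879)
1551^2 = (1551^1)^2 ≡ 1551^2 = 2405601 ≡ 481 (mod 1879)
1551^4 = (1551^2)^2 ≡ 481^2 = 231361 ≡ 244 (mod 1879)
1551^8 = (1551^4)^2 ≡ 244^2 = 59536 ≡ 1287 (mod 1879)
1551^16 = (1551^8)^2 ≡ 1287^2 = 1656369 ≡ 970 (mod 1879)
1551^32 = (1551^16)^2 ≡ 970^2 = 940900 ≡ 1400 (mod 1879)
1551^39 = 1551^32 · 1551^4 · 1551^2 · 1551^1 ≡ 1400 · 244 · 481 · 1551 ≡ 602 (mod 1879).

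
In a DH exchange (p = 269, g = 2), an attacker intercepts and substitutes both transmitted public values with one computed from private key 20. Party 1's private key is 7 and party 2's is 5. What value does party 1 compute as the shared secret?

Party 1 receives an attacker's public value M = 2^20 mod 269 instead of the honest one.
2^1 ≡ 2 (mod 269)
2^2 = (2^1)^2 ≡ 2^2 = 4 ≡ 4 (mod 269)
2^4 = (2^2)^2 ≡ 4^2 = 16 ≡ 16 (mod 269)
2^8 = (2^4)^2 ≡ 16^2 = 256 ≡ 256 (mod 269)
2^16 = (2^8)^2 ≡ 256^2 = 65536 ≡ 169 (mod 269)
2^20 = 2^16 · 2^4 ≡ 169 · 16 ≡ 14 (mod 269).
So M = 14. Party 1 computes K = M^7 mod 269.
14^1 ≡ 14 (mod 269)
14^2 = (14^1)^2 ≡ 14^2 = 196 ≡ 196 (mod 269)
14^4 = (14^2)^2 ≡ 196^2 = 38416 ≡ 218 (mod 269)
14^7 = 14^4 · 14^2 · 14^1 ≡ 218 · 196 · 14 ≡ 205 (mod 269).

205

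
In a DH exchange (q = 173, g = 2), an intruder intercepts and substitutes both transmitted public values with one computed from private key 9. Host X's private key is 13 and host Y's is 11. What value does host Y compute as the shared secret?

Host Y receives an intruder's public value M = 2^9 mod 173 instead of the honest one.
2^1 ≡ 2 (mod 173)
2^2 = (2^1)^2 ≡ 2^2 = 4 ≡ 4 (mod 173)
2^4 = (2^2)^2 ≡ 4^2 = 16 ≡ 16 (mod 173)
2^8 = (2^4)^2 ≡ 16^2 = 256 ≡ 83 (mod 173)
2^9 = 2^8 · 2^1 ≡ 83 · 2 ≡ 166 (mod 173).
So M = 166. Host Y computes K = M^11 mod 173.
166^1 ≡ 166 (mod 173)
166^2 = (166^1)^2 ≡ 166^2 = 27556 ≡ 49 (mod 173)
166^4 = (166^2)^2 ≡ 49^2 = 2401 ≡ 152 (mod 173)
166^8 = (166^4)^2 ≡ 152^2 = 23104 ≡ 95 (mod 173)
166^11 = 166^8 · 166^2 · 166^1 ≡ 95 · 49 · 166 ≡ 112 (mod 173).

112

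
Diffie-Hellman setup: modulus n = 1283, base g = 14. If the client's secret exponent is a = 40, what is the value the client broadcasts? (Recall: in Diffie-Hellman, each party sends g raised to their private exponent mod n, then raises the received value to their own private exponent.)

1210

Public value = 14^40 (mod 1283).
14^1 ≡ 14 (mod 1283)
14^2 = (14^1)^2 ≡ 14^2 = 196 ≡ 196 (mod 1283)
14^4 = (14^2)^2 ≡ 196^2 = 38416 ≡ 1209 (mod 1283)
14^8 = (14^4)^2 ≡ 1209^2 = 1461681 ≡ 344 (mod 1283)
14^16 = (14^8)^2 ≡ 344^2 = 118336 ≡ 300 (mod 1283)
14^32 = (14^16)^2 ≡ 300^2 = 90000 ≡ 190 (mod 1283)
14^40 = 14^32 · 14^8 ≡ 190 · 344 ≡ 1210 (mod 1283).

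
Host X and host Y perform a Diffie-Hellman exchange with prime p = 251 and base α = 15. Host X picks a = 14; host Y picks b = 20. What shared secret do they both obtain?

Host Y sends B = α^b mod p = 15^20 mod 251.
15^1 ≡ 15 (mod 251)
15^2 = (15^1)^2 ≡ 15^2 = 225 ≡ 225 (mod 251)
15^4 = (15^2)^2 ≡ 225^2 = 50625 ≡ 174 (mod 251)
15^8 = (15^4)^2 ≡ 174^2 = 30276 ≡ 156 (mod 251)
15^16 = (15^8)^2 ≡ 156^2 = 24336 ≡ 240 (mod 251)
15^20 = 15^16 · 15^4 ≡ 240 · 174 ≡ 94 (mod 251).
So B = 94. Host X then computes K = B^a mod p = 94^14 mod 251.
94^1 ≡ 94 (mod 251)
94^2 = (94^1)^2 ≡ 94^2 = 8836 ≡ 51 (mod 251)
94^4 = (94^2)^2 ≡ 51^2 = 2601 ≡ 91 (mod 251)
94^8 = (94^4)^2 ≡ 91^2 = 8281 ≡ 249 (mod 251)
94^14 = 94^8 · 94^4 · 94^2 ≡ 249 · 91 · 51 ≡ 5 (mod 251).

5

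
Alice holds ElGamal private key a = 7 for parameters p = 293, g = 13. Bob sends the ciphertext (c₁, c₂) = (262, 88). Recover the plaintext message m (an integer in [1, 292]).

178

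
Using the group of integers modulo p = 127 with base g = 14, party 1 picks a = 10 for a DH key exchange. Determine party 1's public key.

Public value = 14^10 (mod 127).
14^1 ≡ 14 (mod 127)
14^2 = (14^1)^2 ≡ 14^2 = 196 ≡ 69 (mod 127)
14^4 = (14^2)^2 ≡ 69^2 = 4761 ≡ 62 (mod 127)
14^8 = (14^4)^2 ≡ 62^2 = 3844 ≡ 34 (mod 127)
14^10 = 14^8 · 14^2 ≡ 34 · 69 ≡ 60 (mod 127).

60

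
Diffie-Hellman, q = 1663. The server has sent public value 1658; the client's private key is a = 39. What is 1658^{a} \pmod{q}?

970

Shared key K = 1658^39 mod 1663.
1658^1 ≡ 1658 (mod 1663)
1658^2 = (1658^1)^2 ≡ 1658^2 = 2748964 ≡ 25 (mod 1663)
1658^4 = (1658^2)^2 ≡ 25^2 = 625 ≡ 625 (mod 1663)
1658^8 = (1658^4)^2 ≡ 625^2 = 390625 ≡ 1483 (mod 1663)
1658^16 = (1658^8)^2 ≡ 1483^2 = 2199289 ≡ 803 (mod 1663)
1658^32 = (1658^16)^2 ≡ 803^2 = 644809 ≡ 1228 (mod 1663)
1658^39 = 1658^32 · 1658^4 · 1658^2 · 1658^1 ≡ 1228 · 625 · 25 · 1658 ≡ 970 (mod 1663).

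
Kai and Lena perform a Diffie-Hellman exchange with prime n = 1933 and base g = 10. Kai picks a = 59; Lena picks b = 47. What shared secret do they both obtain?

Kai sends A = g^a mod n = 10^59 mod 1933.
10^1 ≡ 10 (mod 1933)
10^2 = (10^1)^2 ≡ 10^2 = 100 ≡ 100 (mod 1933)
10^4 = (10^2)^2 ≡ 100^2 = 10000 ≡ 335 (mod 1933)
10^8 = (10^4)^2 ≡ 335^2 = 112225 ≡ 111 (mod 1933)
10^16 = (10^8)^2 ≡ 111^2 = 12321 ≡ 723 (mod 1933)
10^32 = (10^16)^2 ≡ 723^2 = 522729 ≡ 819 (mod 1933)
10^59 = 10^32 · 10^16 · 10^8 · 10^2 · 10^1 ≡ 819 · 723 · 111 · 100 · 10 ≡ 1431 (mod 1933).
So A = 1431. Lena then computes K = A^b mod n = 1431^47 mod 1933.
1431^1 ≡ 1431 (mod 1933)
1431^2 = (1431^1)^2 ≡ 1431^2 = 2047761 ≡ 714 (mod 1933)
1431^4 = (1431^2)^2 ≡ 714^2 = 509796 ≡ 1417 (mod 1933)
1431^8 = (1431^4)^2 ≡ 1417^2 = 2007889 ≡ 1435 (mod 1933)
1431^16 = (1431^8)^2 ≡ 1435^2 = 2059225 ≡ 580 (mod 1933)
1431^32 = (1431^16)^2 ≡ 580^2 = 336400 ≡ 58 (mod 1933)
1431^47 = 1431^32 · 1431^8 · 1431^4 · 1431^2 · 1431^1 ≡ 58 · 1435 · 1417 · 714 · 1431 ≡ 10 (mod 1933).

10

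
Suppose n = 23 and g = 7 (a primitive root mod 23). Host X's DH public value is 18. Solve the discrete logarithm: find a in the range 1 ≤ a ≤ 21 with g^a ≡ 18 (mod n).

18

Try successive powers of 7 modulo 23:
7^1 ≡ 7
7^2 ≡ 3
7^3 ≡ 21
7^4 ≡ 9
7^5 ≡ 17
7^6 ≡ 4
7^7 ≡ 5
7^8 ≡ 12
7^9 ≡ 15
7^10 ≡ 13
7^11 ≡ 22
7^12 ≡ 16
7^13 ≡ 20
7^14 ≡ 2
7^15 ≡ 14
7^16 ≡ 6
7^17 ≡ 19
7^18 ≡ 18
Found: a = 18.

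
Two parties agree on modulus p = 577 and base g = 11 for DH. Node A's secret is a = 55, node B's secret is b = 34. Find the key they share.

515

Node A sends A = g^a mod p = 11^55 mod 577.
11^1 ≡ 11 (mod 577)
11^2 = (11^1)^2 ≡ 11^2 = 121 ≡ 121 (mod 577)
11^4 = (11^2)^2 ≡ 121^2 = 14641 ≡ 216 (mod 577)
11^8 = (11^4)^2 ≡ 216^2 = 46656 ≡ 496 (mod 577)
11^16 = (11^8)^2 ≡ 496^2 = 246016 ≡ 214 (mod 577)
11^32 = (11^16)^2 ≡ 214^2 = 45796 ≡ 213 (mod 577)
11^55 = 11^32 · 11^16 · 11^4 · 11^2 · 11^1 ≡ 213 · 214 · 216 · 121 · 11 ≡ 427 (mod 577).
So A = 427. Node B then computes K = A^b mod p = 427^34 mod 577.
427^1 ≡ 427 (mod 577)
427^2 = (427^1)^2 ≡ 427^2 = 182329 ≡ 574 (mod 577)
427^4 = (427^2)^2 ≡ 574^2 = 329476 ≡ 9 (mod 577)
427^8 = (427^4)^2 ≡ 9^2 = 81 ≡ 81 (mod 577)
427^16 = (427^8)^2 ≡ 81^2 = 6561 ≡ 214 (mod 577)
427^32 = (427^16)^2 ≡ 214^2 = 45796 ≡ 213 (mod 577)
427^34 = 427^32 · 427^2 ≡ 213 · 574 ≡ 515 (mod 577).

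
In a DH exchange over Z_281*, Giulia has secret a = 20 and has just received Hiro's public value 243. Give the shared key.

202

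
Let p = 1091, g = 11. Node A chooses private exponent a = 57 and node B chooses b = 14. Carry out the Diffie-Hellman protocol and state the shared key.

334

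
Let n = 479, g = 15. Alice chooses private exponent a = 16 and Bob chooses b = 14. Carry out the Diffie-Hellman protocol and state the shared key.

Alice sends A = g^a mod n = 15^16 mod 479.
15^1 ≡ 15 (mod 479)
15^2 = (15^1)^2 ≡ 15^2 = 225 ≡ 225 (mod 479)
15^4 = (15^2)^2 ≡ 225^2 = 50625 ≡ 330 (mod 479)
15^8 = (15^4)^2 ≡ 330^2 = 108900 ≡ 167 (mod 479)
15^16 = (15^8)^2 ≡ 167^2 = 27889 ≡ 107 (mod 479)
So A = 107. Bob then computes K = A^b mod n = 107^14 mod 479.
107^1 ≡ 107 (mod 479)
107^2 = (107^1)^2 ≡ 107^2 = 11449 ≡ 432 (mod 479)
107^4 = (107^2)^2 ≡ 432^2 = 186624 ≡ 293 (mod 479)
107^8 = (107^4)^2 ≡ 293^2 = 85849 ≡ 108 (mod 479)
107^14 = 107^8 · 107^4 · 107^2 ≡ 108 · 293 · 432 ≡ 27 (mod 479).

27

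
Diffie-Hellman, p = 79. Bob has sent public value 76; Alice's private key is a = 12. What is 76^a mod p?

8

Shared key K = 76^12 mod 79.
76^1 ≡ 76 (mod 79)
76^2 = (76^1)^2 ≡ 76^2 = 5776 ≡ 9 (mod 79)
76^4 = (76^2)^2 ≡ 9^2 = 81 ≡ 2 (mod 79)
76^8 = (76^4)^2 ≡ 2^2 = 4 ≡ 4 (mod 79)
76^12 = 76^8 · 76^4 ≡ 4 · 2 ≡ 8 (mod 79).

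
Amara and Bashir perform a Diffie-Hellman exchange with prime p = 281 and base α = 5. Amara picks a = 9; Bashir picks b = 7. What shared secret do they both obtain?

40

Amara sends A = α^a mod p = 5^9 mod 281.
5^1 ≡ 5 (mod 281)
5^2 = (5^1)^2 ≡ 5^2 = 25 ≡ 25 (mod 281)
5^4 = (5^2)^2 ≡ 25^2 = 625 ≡ 63 (mod 281)
5^8 = (5^4)^2 ≡ 63^2 = 3969 ≡ 35 (mod 281)
5^9 = 5^8 · 5^1 ≡ 35 · 5 ≡ 175 (mod 281).
So A = 175. Bashir then computes K = A^b mod p = 175^7 mod 281.
175^1 ≡ 175 (mod 281)
175^2 = (175^1)^2 ≡ 175^2 = 30625 ≡ 277 (mod 281)
175^4 = (175^2)^2 ≡ 277^2 = 76729 ≡ 16 (mod 281)
175^7 = 175^4 · 175^2 · 175^1 ≡ 16 · 277 · 175 ≡ 40 (mod 281).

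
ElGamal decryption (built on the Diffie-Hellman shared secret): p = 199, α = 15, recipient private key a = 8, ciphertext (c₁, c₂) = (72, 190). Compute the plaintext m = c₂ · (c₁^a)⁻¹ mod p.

163

Shared mask s = c₁^a mod p = 72^8 mod 199.
72^1 ≡ 72 (mod 199)
72^2 = (72^1)^2 ≡ 72^2 = 5184 ≡ 10 (mod 199)
72^4 = (72^2)^2 ≡ 10^2 = 100 ≡ 100 (mod 199)
72^8 = (72^4)^2 ≡ 100^2 = 10000 ≡ 50 (mod 199)
So s = 50; s⁻¹ ≡ 4 (mod 199).
m = c₂ · s⁻¹ mod 199 = 190 · 4 mod 199 = 163.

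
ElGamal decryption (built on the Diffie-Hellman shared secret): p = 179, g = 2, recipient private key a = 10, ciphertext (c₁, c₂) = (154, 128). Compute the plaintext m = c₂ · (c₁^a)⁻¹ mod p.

115

Shared mask s = c₁^a mod p = 154^10 mod 179.
154^1 ≡ 154 (mod 179)
154^2 = (154^1)^2 ≡ 154^2 = 23716 ≡ 88 (mod 179)
154^4 = (154^2)^2 ≡ 88^2 = 7744 ≡ 47 (mod 179)
154^8 = (154^4)^2 ≡ 47^2 = 2209 ≡ 61 (mod 179)
154^10 = 154^8 · 154^2 ≡ 61 · 88 ≡ 177 (mod 179).
So s = 177; s⁻¹ ≡ 89 (mod 179).
m = c₂ · s⁻¹ mod 179 = 128 · 89 mod 179 = 115.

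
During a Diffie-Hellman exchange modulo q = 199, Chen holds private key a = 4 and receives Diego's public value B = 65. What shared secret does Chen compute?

Shared key K = 65^4 mod 199.
65^1 ≡ 65 (mod 199)
65^2 = (65^1)^2 ≡ 65^2 = 4225 ≡ 46 (mod 199)
65^4 = (65^2)^2 ≡ 46^2 = 2116 ≡ 126 (mod 199)

126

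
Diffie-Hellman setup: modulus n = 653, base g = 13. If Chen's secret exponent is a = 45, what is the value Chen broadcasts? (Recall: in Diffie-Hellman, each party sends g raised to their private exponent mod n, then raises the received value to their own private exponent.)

602

Public value = 13^{45} \pmod{653}.
13^1 ≡ 13 (mod 653)
13^2 = (13^1)^2 ≡ 13^2 = 169 ≡ 169 (mod 653)
13^4 = (13^2)^2 ≡ 169^2 = 28561 ≡ 482 (mod 653)
13^8 = (13^4)^2 ≡ 482^2 = 232324 ≡ 509 (mod 653)
13^16 = (13^8)^2 ≡ 509^2 = 259081 ≡ 493 (mod 653)
13^32 = (13^16)^2 ≡ 493^2 = 243049 ≡ 133 (mod 653)
13^45 = 13^32 · 13^8 · 13^4 · 13^1 ≡ 133 · 509 · 482 · 13 ≡ 602 (mod 653).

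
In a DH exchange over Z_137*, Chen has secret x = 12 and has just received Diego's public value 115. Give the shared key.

133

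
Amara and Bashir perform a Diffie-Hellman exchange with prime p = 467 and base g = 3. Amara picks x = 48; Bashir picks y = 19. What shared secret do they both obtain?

134

Bashir sends B = g^y mod p = 3^19 mod 467.
3^1 ≡ 3 (mod 467)
3^2 = (3^1)^2 ≡ 3^2 = 9 ≡ 9 (mod 467)
3^4 = (3^2)^2 ≡ 9^2 = 81 ≡ 81 (mod 467)
3^8 = (3^4)^2 ≡ 81^2 = 6561 ≡ 23 (mod 467)
3^16 = (3^8)^2 ≡ 23^2 = 529 ≡ 62 (mod 467)
3^19 = 3^16 · 3^2 · 3^1 ≡ 62 · 9 · 3 ≡ 273 (mod 467).
So B = 273. Amara then computes K = B^x mod p = 273^48 mod 467.
273^1 ≡ 273 (mod 467)
273^2 = (273^1)^2 ≡ 273^2 = 74529 ≡ 276 (mod 467)
273^4 = (273^2)^2 ≡ 276^2 = 76176 ≡ 55 (mod 467)
273^8 = (273^4)^2 ≡ 55^2 = 3025 ≡ 223 (mod 467)
273^16 = (273^8)^2 ≡ 223^2 = 49729 ≡ 227 (mod 467)
273^32 = (273^16)^2 ≡ 227^2 = 51529 ≡ 159 (mod 467)
273^48 = 273^32 · 273^16 ≡ 159 · 227 ≡ 134 (mod 467).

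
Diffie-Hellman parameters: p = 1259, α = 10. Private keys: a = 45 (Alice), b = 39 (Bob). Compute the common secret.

Alice sends A = α^a mod p = 10^45 mod 1259.
10^1 ≡ 10 (mod 1259)
10^2 = (10^1)^2 ≡ 10^2 = 100 ≡ 100 (mod 1259)
10^4 = (10^2)^2 ≡ 100^2 = 10000 ≡ 1187 (mod 1259)
10^8 = (10^4)^2 ≡ 1187^2 = 1408969 ≡ 148 (mod 1259)
10^16 = (10^8)^2 ≡ 148^2 = 21904 ≡ 501 (mod 1259)
10^32 = (10^16)^2 ≡ 501^2 = 251001 ≡ 460 (mod 1259)
10^45 = 10^32 · 10^8 · 10^4 · 10^1 ≡ 460 · 148 · 1187 · 10 ≡ 306 (mod 1259).
So A = 306. Bob then computes K = A^b mod p = 306^39 mod 1259.
306^1 ≡ 306 (mod 1259)
306^2 = (306^1)^2 ≡ 306^2 = 93636 ≡ 470 (mod 1259)
306^4 = (306^2)^2 ≡ 470^2 = 220900 ≡ 575 (mod 1259)
306^8 = (306^4)^2 ≡ 575^2 = 330625 ≡ 767 (mod 1259)
306^16 = (306^8)^2 ≡ 767^2 = 588289 ≡ 336 (mod 1259)
306^32 = (306^16)^2 ≡ 336^2 = 112896 ≡ 845 (mod 1259)
306^39 = 306^32 · 306^4 · 306^2 · 306^1 ≡ 845 · 575 · 470 · 306 ≡ 1110 (mod 1259).

1110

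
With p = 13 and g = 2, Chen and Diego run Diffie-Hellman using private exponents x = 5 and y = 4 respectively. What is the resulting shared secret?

Diego sends B = g^y mod p = 2^4 mod 13.
2^1 ≡ 2 (mod 13)
2^2 = (2^1)^2 ≡ 2^2 = 4 ≡ 4 (mod 13)
2^4 = (2^2)^2 ≡ 4^2 = 16 ≡ 3 (mod 13)
So B = 3. Chen then computes K = B^x mod p = 3^5 mod 13.
3^1 ≡ 3 (mod 13)
3^2 = (3^1)^2 ≡ 3^2 = 9 ≡ 9 (mod 13)
3^4 = (3^2)^2 ≡ 9^2 = 81 ≡ 3 (mod 13)
3^5 = 3^4 · 3^1 ≡ 3 · 3 ≡ 9 (mod 13).

9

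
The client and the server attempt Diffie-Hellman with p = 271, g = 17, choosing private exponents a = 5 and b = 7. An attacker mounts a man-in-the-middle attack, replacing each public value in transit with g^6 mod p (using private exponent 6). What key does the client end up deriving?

248

The client receives an attacker's public value M = 17^6 mod 271 instead of the honest one.
17^1 ≡ 17 (mod 271)
17^2 = (17^1)^2 ≡ 17^2 = 289 ≡ 18 (mod 271)
17^4 = (17^2)^2 ≡ 18^2 = 324 ≡ 53 (mod 271)
17^6 = 17^4 · 17^2 ≡ 53 · 18 ≡ 141 (mod 271).
So M = 141. The client computes K = M^5 mod 271.
141^1 ≡ 141 (mod 271)
141^2 = (141^1)^2 ≡ 141^2 = 19881 ≡ 98 (mod 271)
141^4 = (141^2)^2 ≡ 98^2 = 9604 ≡ 119 (mod 271)
141^5 = 141^4 · 141^1 ≡ 119 · 141 ≡ 248 (mod 271).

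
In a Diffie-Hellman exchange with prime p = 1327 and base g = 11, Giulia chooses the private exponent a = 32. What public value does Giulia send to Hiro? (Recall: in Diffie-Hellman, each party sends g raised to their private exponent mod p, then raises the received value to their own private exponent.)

572

Public value = 11^32 (mod 1327).
11^1 ≡ 11 (mod 1327)
11^2 = (11^1)^2 ≡ 11^2 = 121 ≡ 121 (mod 1327)
11^4 = (11^2)^2 ≡ 121^2 = 14641 ≡ 44 (mod 1327)
11^8 = (11^4)^2 ≡ 44^2 = 1936 ≡ 609 (mod 1327)
11^16 = (11^8)^2 ≡ 609^2 = 370881 ≡ 648 (mod 1327)
11^32 = (11^16)^2 ≡ 648^2 = 419904 ≡ 572 (mod 1327)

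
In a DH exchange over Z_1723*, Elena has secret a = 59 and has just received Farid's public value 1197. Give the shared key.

1047

Shared key K = 1197^59 mod 1723.
1197^1 ≡ 1197 (mod 1723)
1197^2 = (1197^1)^2 ≡ 1197^2 = 1432809 ≡ 996 (mod 1723)
1197^4 = (1197^2)^2 ≡ 996^2 = 992016 ≡ 1291 (mod 1723)
1197^8 = (1197^4)^2 ≡ 1291^2 = 1666681 ≡ 540 (mod 1723)
1197^16 = (1197^8)^2 ≡ 540^2 = 291600 ≡ 413 (mod 1723)
1197^32 = (1197^16)^2 ≡ 413^2 = 170569 ≡ 1715 (mod 1723)
1197^59 = 1197^32 · 1197^16 · 1197^8 · 1197^2 · 1197^1 ≡ 1715 · 413 · 540 · 996 · 1197 ≡ 1047 (mod 1723).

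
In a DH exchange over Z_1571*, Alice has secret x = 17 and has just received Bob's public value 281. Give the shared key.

266

Shared key K = 281^17 mod 1571.
281^1 ≡ 281 (mod 1571)
281^2 = (281^1)^2 ≡ 281^2 = 78961 ≡ 411 (mod 1571)
281^4 = (281^2)^2 ≡ 411^2 = 168921 ≡ 824 (mod 1571)
281^8 = (281^4)^2 ≡ 824^2 = 678976 ≡ 304 (mod 1571)
281^16 = (281^8)^2 ≡ 304^2 = 92416 ≡ 1298 (mod 1571)
281^17 = 281^16 · 281^1 ≡ 1298 · 281 ≡ 266 (mod 1571).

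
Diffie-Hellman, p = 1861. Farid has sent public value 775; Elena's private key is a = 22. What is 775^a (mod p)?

Shared key K = 775^22 mod 1861.
775^1 ≡ 775 (mod 1861)
775^2 = (775^1)^2 ≡ 775^2 = 600625 ≡ 1383 (mod 1861)
775^4 = (775^2)^2 ≡ 1383^2 = 1912689 ≡ 1442 (mod 1861)
775^8 = (775^4)^2 ≡ 1442^2 = 2079364 ≡ 627 (mod 1861)
775^16 = (775^8)^2 ≡ 627^2 = 393129 ≡ 458 (mod 1861)
775^22 = 775^16 · 775^4 · 775^2 ≡ 458 · 1442 · 1383 ≡ 466 (mod 1861).

466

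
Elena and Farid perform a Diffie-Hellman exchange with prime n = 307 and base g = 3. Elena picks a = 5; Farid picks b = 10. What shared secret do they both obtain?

102

Elena sends A = g^a mod n = 3^5 mod 307.
3^1 ≡ 3 (mod 307)
3^2 = (3^1)^2 ≡ 3^2 = 9 ≡ 9 (mod 307)
3^4 = (3^2)^2 ≡ 9^2 = 81 ≡ 81 (mod 307)
3^5 = 3^4 · 3^1 ≡ 81 · 3 ≡ 243 (mod 307).
So A = 243. Farid then computes K = A^b mod n = 243^10 mod 307.
243^1 ≡ 243 (mod 307)
243^2 = (243^1)^2 ≡ 243^2 = 59049 ≡ 105 (mod 307)
243^4 = (243^2)^2 ≡ 105^2 = 11025 ≡ 280 (mod 307)
243^8 = (243^4)^2 ≡ 280^2 = 78400 ≡ 115 (mod 307)
243^10 = 243^8 · 243^2 ≡ 115 · 105 ≡ 102 (mod 307).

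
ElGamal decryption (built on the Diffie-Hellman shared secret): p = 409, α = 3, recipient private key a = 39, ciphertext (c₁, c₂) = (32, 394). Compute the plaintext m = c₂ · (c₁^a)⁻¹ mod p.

Shared mask s = c₁^a mod p = 32^39 mod 409.
32^1 ≡ 32 (mod 409)
32^2 = (32^1)^2 ≡ 32^2 = 1024 ≡ 206 (mod 409)
32^4 = (32^2)^2 ≡ 206^2 = 42436 ≡ 309 (mod 409)
32^8 = (32^4)^2 ≡ 309^2 = 95481 ≡ 184 (mod 409)
32^16 = (32^8)^2 ≡ 184^2 = 33856 ≡ 318 (mod 409)
32^32 = (32^16)^2 ≡ 318^2 = 101124 ≡ 101 (mod 409)
32^39 = 32^32 · 32^4 · 32^2 · 32^1 ≡ 101 · 309 · 206 · 32 ≡ 274 (mod 409).
So s = 274; s⁻¹ ≡ 103 (mod 409).
m = c₂ · s⁻¹ mod 409 = 394 · 103 mod 409 = 91.

91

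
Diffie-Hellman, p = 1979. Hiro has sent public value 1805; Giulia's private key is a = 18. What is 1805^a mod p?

193

Shared key K = 1805^18 mod 1979.
1805^1 ≡ 1805 (mod 1979)
1805^2 = (1805^1)^2 ≡ 1805^2 = 3258025 ≡ 591 (mod 1979)
1805^4 = (1805^2)^2 ≡ 591^2 = 349281 ≡ 977 (mod 1979)
1805^8 = (1805^4)^2 ≡ 977^2 = 954529 ≡ 651 (mod 1979)
1805^16 = (1805^8)^2 ≡ 651^2 = 423801 ≡ 295 (mod 1979)
1805^18 = 1805^16 · 1805^2 ≡ 295 · 591 ≡ 193 (mod 1979).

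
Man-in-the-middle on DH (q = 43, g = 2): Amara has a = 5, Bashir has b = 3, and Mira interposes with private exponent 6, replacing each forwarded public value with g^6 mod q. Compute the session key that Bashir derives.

Bashir receives Mira's public value M = 2^6 mod 43 instead of the honest one.
2^1 ≡ 2 (mod 43)
2^2 = (2^1)^2 ≡ 2^2 = 4 ≡ 4 (mod 43)
2^4 = (2^2)^2 ≡ 4^2 = 16 ≡ 16 (mod 43)
2^6 = 2^4 · 2^2 ≡ 16 · 4 ≡ 21 (mod 43).
So M = 21. Bashir computes K = M^3 mod 43.
21^1 ≡ 21 (mod 43)
21^2 = (21^1)^2 ≡ 21^2 = 441 ≡ 11 (mod 43)
21^3 = 21^2 · 21^1 ≡ 11 · 21 ≡ 16 (mod 43).

16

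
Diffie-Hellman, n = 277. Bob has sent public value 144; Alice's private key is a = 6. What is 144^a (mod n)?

236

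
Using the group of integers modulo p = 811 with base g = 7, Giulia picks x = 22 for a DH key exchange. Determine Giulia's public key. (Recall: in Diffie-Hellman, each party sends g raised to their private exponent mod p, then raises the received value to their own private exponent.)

706

Public value = 7^22 mod 811.
7^1 ≡ 7 (mod 811)
7^2 = (7^1)^2 ≡ 7^2 = 49 ≡ 49 (mod 811)
7^4 = (7^2)^2 ≡ 49^2 = 2401 ≡ 779 (mod 811)
7^8 = (7^4)^2 ≡ 779^2 = 606841 ≡ 213 (mod 811)
7^16 = (7^8)^2 ≡ 213^2 = 45369 ≡ 764 (mod 811)
7^22 = 7^16 · 7^4 · 7^2 ≡ 764 · 779 · 49 ≡ 706 (mod 811).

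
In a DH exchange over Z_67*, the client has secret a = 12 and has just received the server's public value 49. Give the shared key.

14

Shared key K = 49^12 mod 67.
49^1 ≡ 49 (mod 67)
49^2 = (49^1)^2 ≡ 49^2 = 2401 ≡ 56 (mod 67)
49^4 = (49^2)^2 ≡ 56^2 = 3136 ≡ 54 (mod 67)
49^8 = (49^4)^2 ≡ 54^2 = 2916 ≡ 35 (mod 67)
49^12 = 49^8 · 49^4 ≡ 35 · 54 ≡ 14 (mod 67).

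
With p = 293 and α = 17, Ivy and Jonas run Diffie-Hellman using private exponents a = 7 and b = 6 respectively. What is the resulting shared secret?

53

Jonas sends B = α^b mod p = 17^6 mod 293.
17^1 ≡ 17 (mod 293)
17^2 = (17^1)^2 ≡ 17^2 = 289 ≡ 289 (mod 293)
17^4 = (17^2)^2 ≡ 289^2 = 83521 ≡ 16 (mod 293)
17^6 = 17^4 · 17^2 ≡ 16 · 289 ≡ 229 (mod 293).
So B = 229. Ivy then computes K = B^a mod p = 229^7 mod 293.
229^1 ≡ 229 (mod 293)
229^2 = (229^1)^2 ≡ 229^2 = 52441 ≡ 287 (mod 293)
229^4 = (229^2)^2 ≡ 287^2 = 82369 ≡ 36 (mod 293)
229^7 = 229^4 · 229^2 · 229^1 ≡ 36 · 287 · 229 ≡ 53 (mod 293).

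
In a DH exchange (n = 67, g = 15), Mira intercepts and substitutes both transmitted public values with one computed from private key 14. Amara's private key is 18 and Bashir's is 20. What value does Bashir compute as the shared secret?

Bashir receives Mira's public value M = 15^14 mod 67 instead of the honest one.
15^1 ≡ 15 (mod 67)
15^2 = (15^1)^2 ≡ 15^2 = 225 ≡ 24 (mod 67)
15^4 = (15^2)^2 ≡ 24^2 = 576 ≡ 40 (mod 67)
15^8 = (15^4)^2 ≡ 40^2 = 1600 ≡ 59 (mod 67)
15^14 = 15^8 · 15^4 · 15^2 ≡ 59 · 40 · 24 ≡ 25 (mod 67).
So M = 25. Bashir computes K = M^20 mod 67.
25^1 ≡ 25 (mod 67)
25^2 = (25^1)^2 ≡ 25^2 = 625 ≡ 22 (mod 67)
25^4 = (25^2)^2 ≡ 22^2 = 484 ≡ 15 (mod 67)
25^8 = (25^4)^2 ≡ 15^2 = 225 ≡ 24 (mod 67)
25^16 = (25^8)^2 ≡ 24^2 = 576 ≡ 40 (mod 67)
25^20 = 25^16 · 25^4 ≡ 40 · 15 ≡ 64 (mod 67).

64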